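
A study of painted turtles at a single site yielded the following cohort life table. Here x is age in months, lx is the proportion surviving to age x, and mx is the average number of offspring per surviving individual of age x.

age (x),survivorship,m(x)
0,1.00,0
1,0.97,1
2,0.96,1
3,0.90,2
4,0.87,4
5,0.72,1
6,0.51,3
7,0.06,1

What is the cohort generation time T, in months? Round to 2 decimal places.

3.72

lx·mx: 0, 0.97, 0.96, 1.8, 3.48, 0.72, 1.53, 0.06 → R0 = 9.52
x·lx·mx: 0, 0.97, 1.92, 5.4, 13.92, 3.6, 9.18, 0.42 → Σ = 35.41
T = 35.41 / 9.52 = 3.719538… → 3.72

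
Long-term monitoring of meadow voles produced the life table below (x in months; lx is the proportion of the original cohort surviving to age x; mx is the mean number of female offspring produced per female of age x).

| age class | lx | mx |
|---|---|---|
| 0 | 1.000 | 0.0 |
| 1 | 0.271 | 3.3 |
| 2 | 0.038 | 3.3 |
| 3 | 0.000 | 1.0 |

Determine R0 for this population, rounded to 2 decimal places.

1.02

lx·mx by age: 0, 0.8943, 0.1254, 0
R0 = Σ lx·mx = 1.0197 → 1.02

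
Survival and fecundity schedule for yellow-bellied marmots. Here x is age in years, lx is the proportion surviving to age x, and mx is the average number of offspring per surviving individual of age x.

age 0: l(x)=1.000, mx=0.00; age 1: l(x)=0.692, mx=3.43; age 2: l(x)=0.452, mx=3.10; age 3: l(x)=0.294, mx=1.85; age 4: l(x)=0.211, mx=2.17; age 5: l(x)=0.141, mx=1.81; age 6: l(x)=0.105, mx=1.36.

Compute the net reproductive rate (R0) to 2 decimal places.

lx·mx by age: 0, 2.37356, 1.4012, 0.5439, 0.45787, 0.25521, 0.1428
R0 = Σ lx·mx = 5.17454 → 5.17

5.17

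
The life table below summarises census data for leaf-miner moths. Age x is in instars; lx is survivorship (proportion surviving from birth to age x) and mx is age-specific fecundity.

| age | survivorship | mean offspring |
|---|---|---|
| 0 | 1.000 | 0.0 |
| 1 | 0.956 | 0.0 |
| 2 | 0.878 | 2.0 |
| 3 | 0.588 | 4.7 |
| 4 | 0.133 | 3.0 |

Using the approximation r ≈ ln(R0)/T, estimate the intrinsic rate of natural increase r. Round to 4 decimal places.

R0 = Σ lx·mx = 0 + 0 + 1.756 + 2.7636 + 0.399 = 4.9186
Σ x·lx·mx = 13.3988; T = 13.3988/4.9186 = 2.72411…
r ≈ ln(R0)/T = ln(4.9186)/2.72411… = 0.584787… → 0.5848

0.5848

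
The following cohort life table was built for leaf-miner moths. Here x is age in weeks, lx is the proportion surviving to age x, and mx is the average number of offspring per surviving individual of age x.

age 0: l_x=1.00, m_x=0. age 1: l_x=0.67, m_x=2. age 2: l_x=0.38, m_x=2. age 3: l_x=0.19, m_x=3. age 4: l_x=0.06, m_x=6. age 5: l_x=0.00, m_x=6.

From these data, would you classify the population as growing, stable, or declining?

growing

R0 = Σ lx·mx = 0 + 1.34 + 0.76 + 0.57 + 0.36 + 0 = 3.03
R0 > 1, so the population is growing.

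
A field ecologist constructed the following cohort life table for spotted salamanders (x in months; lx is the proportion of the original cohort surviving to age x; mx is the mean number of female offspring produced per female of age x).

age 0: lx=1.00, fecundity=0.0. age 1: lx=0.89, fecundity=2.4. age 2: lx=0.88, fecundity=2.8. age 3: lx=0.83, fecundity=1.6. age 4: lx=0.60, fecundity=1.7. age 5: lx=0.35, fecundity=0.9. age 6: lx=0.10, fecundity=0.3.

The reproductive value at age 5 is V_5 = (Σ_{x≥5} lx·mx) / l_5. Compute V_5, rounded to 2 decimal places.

0.99

lx·mx for x ≥ 5: 0.315, 0.03 → sum = 0.345
V_5 = 0.345 / l_5 = 0.345 / 0.35 = 0.985714… → 0.99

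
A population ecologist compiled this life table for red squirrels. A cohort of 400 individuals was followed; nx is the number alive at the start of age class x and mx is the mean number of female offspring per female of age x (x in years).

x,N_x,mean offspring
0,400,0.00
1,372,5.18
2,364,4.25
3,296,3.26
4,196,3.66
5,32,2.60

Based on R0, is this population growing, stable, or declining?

lx = nx/n0 = nx/400: 1, 0.93, 0.91, 0.74, 0.49, 0.08
R0 = Σ lx·mx = 0 + 4.8174 + 3.8675 + 2.4124 + 1.7934 + 0.208 = 13.0987
R0 > 1, so the population is growing.

growing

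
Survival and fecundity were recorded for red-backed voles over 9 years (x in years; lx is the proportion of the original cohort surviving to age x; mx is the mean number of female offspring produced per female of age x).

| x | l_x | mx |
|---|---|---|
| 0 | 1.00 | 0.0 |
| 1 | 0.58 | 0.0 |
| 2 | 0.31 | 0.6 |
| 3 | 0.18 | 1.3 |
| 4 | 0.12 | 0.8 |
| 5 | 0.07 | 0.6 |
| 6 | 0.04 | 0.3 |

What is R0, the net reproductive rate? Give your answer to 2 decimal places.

lx·mx by age: 0, 0, 0.186, 0.234, 0.096, 0.042, 0.012
R0 = Σ lx·mx = 0.57 → 0.57

0.57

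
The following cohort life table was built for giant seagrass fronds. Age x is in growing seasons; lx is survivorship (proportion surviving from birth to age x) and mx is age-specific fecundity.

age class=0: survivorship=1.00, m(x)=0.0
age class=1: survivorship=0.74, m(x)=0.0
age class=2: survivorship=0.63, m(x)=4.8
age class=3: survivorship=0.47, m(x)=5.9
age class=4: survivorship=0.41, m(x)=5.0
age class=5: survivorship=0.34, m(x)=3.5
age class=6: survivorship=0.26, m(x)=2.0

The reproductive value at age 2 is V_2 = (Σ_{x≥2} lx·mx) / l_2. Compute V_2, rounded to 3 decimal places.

15.170

lx·mx for x ≥ 2: 3.024, 2.773, 2.05, 1.19, 0.52 → sum = 9.557
V_2 = 9.557 / l_2 = 9.557 / 0.63 = 15.169841… → 15.170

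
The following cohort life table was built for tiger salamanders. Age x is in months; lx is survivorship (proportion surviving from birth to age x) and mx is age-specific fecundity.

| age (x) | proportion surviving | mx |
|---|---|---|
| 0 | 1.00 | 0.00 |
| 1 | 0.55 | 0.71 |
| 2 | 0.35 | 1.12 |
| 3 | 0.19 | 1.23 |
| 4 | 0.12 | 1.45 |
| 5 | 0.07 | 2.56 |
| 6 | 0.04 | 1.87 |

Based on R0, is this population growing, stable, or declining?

R0 = Σ lx·mx = 0 + 0.3905 + 0.392 + 0.2337 + 0.174 + 0.1792 + 0.0748 = 1.4442
R0 > 1, so the population is growing.

growing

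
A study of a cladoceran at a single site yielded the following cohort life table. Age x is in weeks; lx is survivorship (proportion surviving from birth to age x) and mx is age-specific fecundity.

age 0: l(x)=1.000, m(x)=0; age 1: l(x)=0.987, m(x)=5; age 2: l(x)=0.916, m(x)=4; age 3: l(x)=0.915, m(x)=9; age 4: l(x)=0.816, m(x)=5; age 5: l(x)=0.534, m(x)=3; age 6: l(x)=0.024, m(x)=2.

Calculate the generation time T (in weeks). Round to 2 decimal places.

2.73

lx·mx: 0, 4.935, 3.664, 8.235, 4.08, 1.602, 0.048 → R0 = 22.564
x·lx·mx: 0, 4.935, 7.328, 24.705, 16.32, 8.01, 0.288 → Σ = 61.586
T = 61.586 / 22.564 = 2.729392… → 2.73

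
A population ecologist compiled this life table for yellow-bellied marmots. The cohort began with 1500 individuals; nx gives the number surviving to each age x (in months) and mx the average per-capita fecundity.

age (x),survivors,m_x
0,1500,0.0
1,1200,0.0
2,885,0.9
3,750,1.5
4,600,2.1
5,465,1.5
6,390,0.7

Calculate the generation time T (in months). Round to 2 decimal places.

3.64

lx = nx/n0 = nx/1500: 1, 0.8, 0.59, 0.5, 0.4, 0.31, 0.26
lx·mx: 0, 0, 0.531, 0.75, 0.84, 0.465, 0.182 → R0 = 2.768
x·lx·mx: 0, 0, 1.062, 2.25, 3.36, 2.325, 1.092 → Σ = 10.089
T = 10.089 / 2.768 = 3.64487… → 3.64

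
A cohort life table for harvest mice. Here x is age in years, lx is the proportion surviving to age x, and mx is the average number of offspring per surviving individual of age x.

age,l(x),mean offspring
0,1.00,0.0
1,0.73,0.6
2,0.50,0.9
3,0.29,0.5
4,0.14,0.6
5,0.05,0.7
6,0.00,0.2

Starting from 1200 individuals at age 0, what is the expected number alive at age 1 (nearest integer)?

876

Expected survivors = N0 · l_1 = 1200 × 0.73 = 876 → 876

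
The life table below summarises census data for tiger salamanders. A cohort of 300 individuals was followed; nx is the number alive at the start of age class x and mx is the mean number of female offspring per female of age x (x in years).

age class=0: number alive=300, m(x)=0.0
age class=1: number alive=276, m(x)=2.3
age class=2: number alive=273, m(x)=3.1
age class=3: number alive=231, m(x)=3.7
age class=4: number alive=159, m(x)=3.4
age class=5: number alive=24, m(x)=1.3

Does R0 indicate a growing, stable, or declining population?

lx = nx/n0 = nx/300: 1, 0.92, 0.91, 0.77, 0.53, 0.08
R0 = Σ lx·mx = 0 + 2.116 + 2.821 + 2.849 + 1.802 + 0.104 = 9.692
R0 > 1, so the population is growing.

growing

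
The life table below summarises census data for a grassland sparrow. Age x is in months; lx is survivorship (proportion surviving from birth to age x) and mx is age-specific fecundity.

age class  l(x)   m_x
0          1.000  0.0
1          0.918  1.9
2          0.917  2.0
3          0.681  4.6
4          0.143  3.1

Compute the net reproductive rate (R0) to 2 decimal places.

7.15

lx·mx by age: 0, 1.7442, 1.834, 3.1326, 0.4433
R0 = Σ lx·mx = 7.1541 → 7.15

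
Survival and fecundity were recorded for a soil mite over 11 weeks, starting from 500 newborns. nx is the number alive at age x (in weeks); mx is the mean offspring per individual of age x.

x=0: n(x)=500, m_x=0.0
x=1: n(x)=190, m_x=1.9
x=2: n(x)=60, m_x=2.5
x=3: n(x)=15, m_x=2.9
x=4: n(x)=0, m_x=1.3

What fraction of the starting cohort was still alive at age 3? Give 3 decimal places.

l_3 = n_3/n_0 = 15/500 = 0.03 → 0.030

0.030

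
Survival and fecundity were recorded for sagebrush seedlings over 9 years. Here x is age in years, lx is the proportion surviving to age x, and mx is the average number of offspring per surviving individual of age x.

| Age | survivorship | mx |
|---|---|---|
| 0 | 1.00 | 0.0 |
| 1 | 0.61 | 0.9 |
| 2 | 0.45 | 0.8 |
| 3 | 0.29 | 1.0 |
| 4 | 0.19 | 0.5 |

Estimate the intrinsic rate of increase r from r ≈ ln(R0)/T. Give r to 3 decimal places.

R0 = Σ lx·mx = 0 + 0.549 + 0.36 + 0.29 + 0.095 = 1.294
Σ x·lx·mx = 2.519; T = 2.519/1.294 = 1.94668…
r ≈ ln(R0)/T = ln(1.294)/1.94668… = 0.1324… → 0.132

0.132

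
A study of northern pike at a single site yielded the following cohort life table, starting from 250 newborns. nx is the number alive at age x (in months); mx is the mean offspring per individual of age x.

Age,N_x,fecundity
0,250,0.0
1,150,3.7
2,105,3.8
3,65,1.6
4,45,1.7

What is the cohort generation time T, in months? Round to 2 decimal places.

lx = nx/n0 = nx/250: 1, 0.6, 0.42, 0.26, 0.18
lx·mx: 0, 2.22, 1.596, 0.416, 0.306 → R0 = 4.538
x·lx·mx: 0, 2.22, 3.192, 1.248, 1.224 → Σ = 7.884
T = 7.884 / 4.538 = 1.737329… → 1.74

1.74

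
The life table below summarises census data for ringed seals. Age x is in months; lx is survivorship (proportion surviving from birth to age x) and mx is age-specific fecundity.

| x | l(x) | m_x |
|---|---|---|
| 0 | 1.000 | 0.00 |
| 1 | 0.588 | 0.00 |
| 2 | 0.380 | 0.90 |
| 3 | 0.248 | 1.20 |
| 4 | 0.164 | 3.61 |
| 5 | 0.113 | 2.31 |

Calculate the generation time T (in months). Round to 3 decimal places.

lx·mx: 0, 0, 0.342, 0.2976, 0.59204, 0.26103 → R0 = 1.49267
x·lx·mx: 0, 0, 0.684, 0.8928, 2.36816, 1.30515 → Σ = 5.25011
T = 5.25011 / 1.49267 = 3.517261… → 3.517

3.517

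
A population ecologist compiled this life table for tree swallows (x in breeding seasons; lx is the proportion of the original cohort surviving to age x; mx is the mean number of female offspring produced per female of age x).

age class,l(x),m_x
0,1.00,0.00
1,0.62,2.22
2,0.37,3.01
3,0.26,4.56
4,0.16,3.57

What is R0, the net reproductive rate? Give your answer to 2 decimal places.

lx·mx by age: 0, 1.3764, 1.1137, 1.1856, 0.5712
R0 = Σ lx·mx = 4.2469 → 4.25

4.25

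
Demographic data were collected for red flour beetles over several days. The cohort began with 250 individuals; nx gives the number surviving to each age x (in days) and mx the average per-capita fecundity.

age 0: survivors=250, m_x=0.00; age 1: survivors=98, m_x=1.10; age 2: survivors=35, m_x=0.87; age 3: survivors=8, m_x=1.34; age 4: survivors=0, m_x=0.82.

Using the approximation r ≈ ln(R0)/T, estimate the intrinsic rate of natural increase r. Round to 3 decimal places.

lx = nx/n0 = nx/250: 1, 0.392, 0.14, 0.032, 0
R0 = Σ lx·mx = 0 + 0.4312 + 0.1218 + 0.04288 + 0 = 0.59588
Σ x·lx·mx = 0.80344; T = 0.80344/0.59588 = 1.34833…
r ≈ ln(R0)/T = ln(0.59588)/1.34833… = -0.38397… → -0.384

-0.384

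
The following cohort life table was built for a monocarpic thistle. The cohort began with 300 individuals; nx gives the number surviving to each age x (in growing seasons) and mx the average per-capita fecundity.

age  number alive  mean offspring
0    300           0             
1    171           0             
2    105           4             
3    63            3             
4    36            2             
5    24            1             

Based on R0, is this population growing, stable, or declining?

growing

lx = nx/n0 = nx/300: 1, 0.57, 0.35, 0.21, 0.12, 0.08
R0 = Σ lx·mx = 0 + 0 + 1.4 + 0.63 + 0.24 + 0.08 = 2.35
R0 > 1, so the population is growing.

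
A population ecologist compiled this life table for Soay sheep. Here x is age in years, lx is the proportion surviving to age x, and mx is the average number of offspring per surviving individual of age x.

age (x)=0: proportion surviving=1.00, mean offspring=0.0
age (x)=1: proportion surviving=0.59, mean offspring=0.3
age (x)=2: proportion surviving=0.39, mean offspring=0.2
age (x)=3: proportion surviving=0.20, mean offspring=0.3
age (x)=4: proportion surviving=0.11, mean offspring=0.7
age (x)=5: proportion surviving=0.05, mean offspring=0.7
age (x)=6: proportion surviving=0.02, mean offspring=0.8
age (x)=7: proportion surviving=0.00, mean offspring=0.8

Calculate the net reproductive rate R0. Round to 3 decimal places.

lx·mx by age: 0, 0.177, 0.078, 0.06, 0.077, 0.035, 0.016, 0
R0 = Σ lx·mx = 0.443 → 0.443

0.443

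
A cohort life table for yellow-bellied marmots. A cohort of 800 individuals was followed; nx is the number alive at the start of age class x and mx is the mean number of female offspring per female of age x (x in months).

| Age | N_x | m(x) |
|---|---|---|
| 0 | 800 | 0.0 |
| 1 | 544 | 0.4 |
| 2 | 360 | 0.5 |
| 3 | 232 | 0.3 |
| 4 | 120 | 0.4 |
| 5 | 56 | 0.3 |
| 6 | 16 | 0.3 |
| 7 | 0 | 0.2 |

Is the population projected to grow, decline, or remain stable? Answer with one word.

lx = nx/n0 = nx/800: 1, 0.68, 0.45, 0.29, 0.15, 0.07, 0.02, 0
R0 = Σ lx·mx = 0 + 0.272 + 0.225 + 0.087 + 0.06 + 0.021 + 0.006 + 0 = 0.671
R0 < 1, so the population is declining.

declining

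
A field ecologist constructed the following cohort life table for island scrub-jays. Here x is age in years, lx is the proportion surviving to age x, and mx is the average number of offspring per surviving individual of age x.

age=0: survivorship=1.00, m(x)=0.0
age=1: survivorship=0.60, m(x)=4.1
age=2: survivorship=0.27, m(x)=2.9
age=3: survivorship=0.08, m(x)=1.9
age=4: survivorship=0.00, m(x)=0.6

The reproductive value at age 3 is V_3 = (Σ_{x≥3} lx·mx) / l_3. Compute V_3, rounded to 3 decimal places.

lx·mx for x ≥ 3: 0.152, 0 → sum = 0.152
V_3 = 0.152 / l_3 = 0.152 / 0.08 = 1.9 → 1.900

1.900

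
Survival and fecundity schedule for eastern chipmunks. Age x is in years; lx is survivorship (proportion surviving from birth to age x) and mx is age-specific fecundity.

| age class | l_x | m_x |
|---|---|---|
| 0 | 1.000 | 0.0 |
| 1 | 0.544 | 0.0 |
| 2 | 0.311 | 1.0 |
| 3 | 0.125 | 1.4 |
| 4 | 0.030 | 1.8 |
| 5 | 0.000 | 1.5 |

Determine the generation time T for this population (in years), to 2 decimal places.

2.52

lx·mx: 0, 0, 0.311, 0.175, 0.054, 0 → R0 = 0.54
x·lx·mx: 0, 0, 0.622, 0.525, 0.216, 0 → Σ = 1.363
T = 1.363 / 0.54 = 2.524074… → 2.52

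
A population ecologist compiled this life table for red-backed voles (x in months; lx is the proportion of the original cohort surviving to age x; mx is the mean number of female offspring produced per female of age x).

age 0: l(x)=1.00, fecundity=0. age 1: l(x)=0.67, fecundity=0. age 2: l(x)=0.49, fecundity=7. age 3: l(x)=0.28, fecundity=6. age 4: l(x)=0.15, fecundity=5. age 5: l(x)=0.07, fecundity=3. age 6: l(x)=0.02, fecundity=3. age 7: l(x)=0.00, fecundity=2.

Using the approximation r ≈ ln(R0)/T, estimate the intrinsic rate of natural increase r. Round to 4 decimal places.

R0 = Σ lx·mx = 0 + 0 + 3.43 + 1.68 + 0.75 + 0.21 + 0.06 + 0 = 6.13
Σ x·lx·mx = 16.31; T = 16.31/6.13 = 2.66069…
r ≈ ln(R0)/T = ln(6.13)/2.66069… = 0.681477… → 0.6815

0.6815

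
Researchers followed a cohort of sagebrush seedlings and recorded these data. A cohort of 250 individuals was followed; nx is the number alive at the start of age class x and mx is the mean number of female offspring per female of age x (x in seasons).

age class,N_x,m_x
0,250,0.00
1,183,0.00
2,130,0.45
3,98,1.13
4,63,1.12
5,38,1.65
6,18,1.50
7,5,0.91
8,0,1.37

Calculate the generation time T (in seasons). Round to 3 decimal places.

lx = nx/n0 = nx/250: 1, 0.732, 0.52, 0.392, 0.252, 0.152, 0.072, 0.02, 0
lx·mx: 0, 0, 0.234, 0.44296, 0.28224, 0.2508, 0.108, 0.0182, 0 → R0 = 1.3362
x·lx·mx: 0, 0, 0.468, 1.32888, 1.12896, 1.254, 0.648, 0.1274, 0 → Σ = 4.95524
T = 4.95524 / 1.3362 = 3.708457… → 3.708

3.708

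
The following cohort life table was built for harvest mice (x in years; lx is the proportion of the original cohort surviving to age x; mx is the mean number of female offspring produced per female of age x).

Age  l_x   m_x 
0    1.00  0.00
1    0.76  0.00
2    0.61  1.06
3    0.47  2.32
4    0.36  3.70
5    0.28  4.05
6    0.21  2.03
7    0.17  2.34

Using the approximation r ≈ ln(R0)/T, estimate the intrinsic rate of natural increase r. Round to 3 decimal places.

R0 = Σ lx·mx = 0 + 0 + 0.6466 + 1.0904 + 1.332 + 1.134 + 0.4263 + 0.3978 = 5.0271
Σ x·lx·mx = 20.9048; T = 20.9048/5.0271 = 4.15842…
r ≈ ln(R0)/T = ln(5.0271)/4.15842… = 0.38833… → 0.388

0.388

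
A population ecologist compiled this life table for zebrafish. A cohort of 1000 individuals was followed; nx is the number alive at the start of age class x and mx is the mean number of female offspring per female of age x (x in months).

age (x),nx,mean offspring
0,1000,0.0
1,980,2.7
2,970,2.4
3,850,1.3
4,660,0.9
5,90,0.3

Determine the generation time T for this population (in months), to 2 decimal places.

1.96

lx = nx/n0 = nx/1000: 1, 0.98, 0.97, 0.85, 0.66, 0.09
lx·mx: 0, 2.646, 2.328, 1.105, 0.594, 0.027 → R0 = 6.7
x·lx·mx: 0, 2.646, 4.656, 3.315, 2.376, 0.135 → Σ = 13.128
T = 13.128 / 6.7 = 1.959403… → 1.96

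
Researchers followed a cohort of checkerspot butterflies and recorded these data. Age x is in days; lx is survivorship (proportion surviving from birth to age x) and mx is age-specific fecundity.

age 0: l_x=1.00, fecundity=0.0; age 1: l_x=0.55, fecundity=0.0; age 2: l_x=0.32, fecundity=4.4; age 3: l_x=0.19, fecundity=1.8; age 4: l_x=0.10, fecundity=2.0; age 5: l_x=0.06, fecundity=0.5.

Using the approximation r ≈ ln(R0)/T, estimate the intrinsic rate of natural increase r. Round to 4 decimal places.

R0 = Σ lx·mx = 0 + 0 + 1.408 + 0.342 + 0.2 + 0.03 = 1.98
Σ x·lx·mx = 4.792; T = 4.792/1.98 = 2.4202…
r ≈ ln(R0)/T = ln(1.98)/2.4202… = 0.282248… → 0.2822

0.2822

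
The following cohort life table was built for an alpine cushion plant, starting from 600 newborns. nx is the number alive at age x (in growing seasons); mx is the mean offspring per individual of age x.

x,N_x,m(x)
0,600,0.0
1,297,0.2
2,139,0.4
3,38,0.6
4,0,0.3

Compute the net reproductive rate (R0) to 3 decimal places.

0.230

lx = nx/n0 = nx/600: 1, 0.495, 0.23167…, 0.06333…, 0
lx·mx by age: 0, 0.099, 0.092667…, 0.038…, 0
R0 = Σ lx·mx = 0.229667… → 0.230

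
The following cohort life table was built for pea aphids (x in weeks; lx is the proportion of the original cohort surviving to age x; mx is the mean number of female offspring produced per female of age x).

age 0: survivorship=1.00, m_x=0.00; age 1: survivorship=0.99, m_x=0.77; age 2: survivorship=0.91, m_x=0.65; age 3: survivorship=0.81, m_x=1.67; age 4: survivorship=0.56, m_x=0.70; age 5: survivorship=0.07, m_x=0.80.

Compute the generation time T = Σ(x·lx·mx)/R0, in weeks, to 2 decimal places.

2.49

lx·mx: 0, 0.7623, 0.5915, 1.3527, 0.392, 0.056 → R0 = 3.1545
x·lx·mx: 0, 0.7623, 1.183, 4.0581, 1.568, 0.28 → Σ = 7.8514
T = 7.8514 / 3.1545 = 2.488952… → 2.49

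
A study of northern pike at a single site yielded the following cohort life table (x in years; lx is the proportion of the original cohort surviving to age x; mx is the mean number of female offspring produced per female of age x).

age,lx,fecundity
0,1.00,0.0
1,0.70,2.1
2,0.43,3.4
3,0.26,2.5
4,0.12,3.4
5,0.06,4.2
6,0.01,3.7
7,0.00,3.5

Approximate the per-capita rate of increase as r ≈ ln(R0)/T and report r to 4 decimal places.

R0 = Σ lx·mx = 0 + 1.47 + 1.462 + 0.65 + 0.408 + 0.252 + 0.037 + 0 = 4.279
Σ x·lx·mx = 9.458; T = 9.458/4.279 = 2.21033…
r ≈ ln(R0)/T = ln(4.279)/2.21033… = 0.657693… → 0.6577

0.6577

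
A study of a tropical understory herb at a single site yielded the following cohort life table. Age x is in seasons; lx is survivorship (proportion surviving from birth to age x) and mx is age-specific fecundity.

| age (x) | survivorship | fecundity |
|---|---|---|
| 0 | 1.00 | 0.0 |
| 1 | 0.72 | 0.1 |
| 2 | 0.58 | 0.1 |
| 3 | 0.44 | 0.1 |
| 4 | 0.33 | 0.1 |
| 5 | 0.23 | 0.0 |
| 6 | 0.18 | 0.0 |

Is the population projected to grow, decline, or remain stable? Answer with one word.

declining

R0 = Σ lx·mx = 0 + 0.072 + 0.058 + 0.044 + 0.033 + 0 + 0 = 0.207
R0 < 1, so the population is declining.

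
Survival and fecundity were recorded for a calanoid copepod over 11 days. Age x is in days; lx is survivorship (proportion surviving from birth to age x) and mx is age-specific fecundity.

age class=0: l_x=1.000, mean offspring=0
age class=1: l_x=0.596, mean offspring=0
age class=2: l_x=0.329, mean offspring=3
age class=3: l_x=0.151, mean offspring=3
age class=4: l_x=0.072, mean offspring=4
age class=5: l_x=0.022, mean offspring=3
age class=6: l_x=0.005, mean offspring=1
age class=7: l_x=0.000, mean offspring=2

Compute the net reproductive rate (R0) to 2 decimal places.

lx·mx by age: 0, 0, 0.987, 0.453, 0.288, 0.066, 0.005, 0
R0 = Σ lx·mx = 1.799 → 1.80

1.80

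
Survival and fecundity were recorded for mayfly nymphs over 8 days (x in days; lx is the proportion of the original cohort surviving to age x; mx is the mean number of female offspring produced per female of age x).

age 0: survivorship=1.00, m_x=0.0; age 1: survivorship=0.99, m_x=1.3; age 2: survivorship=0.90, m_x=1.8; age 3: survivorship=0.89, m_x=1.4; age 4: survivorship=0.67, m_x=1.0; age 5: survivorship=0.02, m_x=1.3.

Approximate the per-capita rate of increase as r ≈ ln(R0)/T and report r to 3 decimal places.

0.691

R0 = Σ lx·mx = 0 + 1.287 + 1.62 + 1.246 + 0.67 + 0.026 = 4.849
Σ x·lx·mx = 11.075; T = 11.075/4.849 = 2.28398…
r ≈ ln(R0)/T = ln(4.849)/2.28398… = 0.69124… → 0.691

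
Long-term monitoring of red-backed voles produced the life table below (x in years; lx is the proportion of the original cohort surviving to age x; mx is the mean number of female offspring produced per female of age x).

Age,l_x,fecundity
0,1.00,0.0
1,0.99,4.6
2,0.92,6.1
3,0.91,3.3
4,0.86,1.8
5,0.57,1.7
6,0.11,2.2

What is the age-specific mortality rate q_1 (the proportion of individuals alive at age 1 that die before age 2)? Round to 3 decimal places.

q_1 = (l_1 − l_2) / l_1 = (0.99 − 0.92) / 0.99
     = 0.07 / 0.99 = 0.070707… → 0.071

0.071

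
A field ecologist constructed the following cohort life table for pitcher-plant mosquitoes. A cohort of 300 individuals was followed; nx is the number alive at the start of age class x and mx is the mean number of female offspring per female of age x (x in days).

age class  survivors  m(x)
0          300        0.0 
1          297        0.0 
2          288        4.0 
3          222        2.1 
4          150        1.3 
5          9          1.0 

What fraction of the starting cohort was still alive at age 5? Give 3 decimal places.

0.030

l_5 = n_5/n_0 = 9/300 = 0.03 → 0.030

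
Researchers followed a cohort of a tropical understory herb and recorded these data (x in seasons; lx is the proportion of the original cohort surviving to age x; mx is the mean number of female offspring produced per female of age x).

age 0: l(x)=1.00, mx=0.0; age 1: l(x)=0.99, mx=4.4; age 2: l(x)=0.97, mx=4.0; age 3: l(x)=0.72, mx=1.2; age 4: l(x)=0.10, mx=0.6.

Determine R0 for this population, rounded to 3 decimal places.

9.160

lx·mx by age: 0, 4.356, 3.88, 0.864, 0.06
R0 = Σ lx·mx = 9.16 → 9.160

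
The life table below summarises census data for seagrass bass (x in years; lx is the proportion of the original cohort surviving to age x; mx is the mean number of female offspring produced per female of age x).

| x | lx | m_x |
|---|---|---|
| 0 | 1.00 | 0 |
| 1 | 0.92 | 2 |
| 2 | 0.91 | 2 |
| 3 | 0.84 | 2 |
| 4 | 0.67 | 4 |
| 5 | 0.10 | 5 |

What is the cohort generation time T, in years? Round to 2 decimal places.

lx·mx: 0, 1.84, 1.82, 1.68, 2.68, 0.5 → R0 = 8.52
x·lx·mx: 0, 1.84, 3.64, 5.04, 10.72, 2.5 → Σ = 23.74
T = 23.74 / 8.52 = 2.786385… → 2.79

2.79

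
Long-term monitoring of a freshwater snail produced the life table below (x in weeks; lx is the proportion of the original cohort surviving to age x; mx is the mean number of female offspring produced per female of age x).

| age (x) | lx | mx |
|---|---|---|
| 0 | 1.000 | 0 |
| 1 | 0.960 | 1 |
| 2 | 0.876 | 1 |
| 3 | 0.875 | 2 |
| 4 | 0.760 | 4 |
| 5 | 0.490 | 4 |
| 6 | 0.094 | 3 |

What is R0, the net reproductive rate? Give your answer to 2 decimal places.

lx·mx by age: 0, 0.96, 0.876, 1.75, 3.04, 1.96, 0.282
R0 = Σ lx·mx = 8.868 → 8.87

8.87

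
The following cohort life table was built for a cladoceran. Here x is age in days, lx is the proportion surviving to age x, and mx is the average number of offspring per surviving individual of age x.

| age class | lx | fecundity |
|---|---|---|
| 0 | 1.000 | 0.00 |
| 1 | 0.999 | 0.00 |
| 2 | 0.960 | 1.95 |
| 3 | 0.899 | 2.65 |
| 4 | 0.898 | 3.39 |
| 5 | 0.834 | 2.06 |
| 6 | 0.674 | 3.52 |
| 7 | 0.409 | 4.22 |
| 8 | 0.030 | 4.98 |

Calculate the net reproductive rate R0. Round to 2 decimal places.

lx·mx by age: 0, 0, 1.872, 2.38235, 3.04422, 1.71804, 2.37248, 1.72598, 0.1494
R0 = Σ lx·mx = 13.26447 → 13.26

13.26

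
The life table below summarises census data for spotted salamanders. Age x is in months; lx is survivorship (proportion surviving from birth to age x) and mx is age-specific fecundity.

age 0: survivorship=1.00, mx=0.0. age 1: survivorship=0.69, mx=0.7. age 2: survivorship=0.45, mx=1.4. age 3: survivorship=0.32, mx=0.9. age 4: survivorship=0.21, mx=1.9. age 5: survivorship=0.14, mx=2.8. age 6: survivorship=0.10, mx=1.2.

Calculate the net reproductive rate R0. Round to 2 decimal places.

2.31

lx·mx by age: 0, 0.483, 0.63, 0.288, 0.399, 0.392, 0.12
R0 = Σ lx·mx = 2.312 → 2.31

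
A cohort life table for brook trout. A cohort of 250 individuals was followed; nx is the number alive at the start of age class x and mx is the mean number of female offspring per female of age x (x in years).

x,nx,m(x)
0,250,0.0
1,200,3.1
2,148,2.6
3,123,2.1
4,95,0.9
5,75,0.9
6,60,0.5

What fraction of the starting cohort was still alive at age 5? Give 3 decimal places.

l_5 = n_5/n_0 = 75/250 = 0.3 → 0.300

0.300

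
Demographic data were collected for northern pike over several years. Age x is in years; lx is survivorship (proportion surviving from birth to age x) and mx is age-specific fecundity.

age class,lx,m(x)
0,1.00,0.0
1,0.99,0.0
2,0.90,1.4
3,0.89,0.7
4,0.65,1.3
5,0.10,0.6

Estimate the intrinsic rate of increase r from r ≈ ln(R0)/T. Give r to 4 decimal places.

0.3543

R0 = Σ lx·mx = 0 + 0 + 1.26 + 0.623 + 0.845 + 0.06 = 2.788
Σ x·lx·mx = 8.069; T = 8.069/2.788 = 2.89419…
r ≈ ln(R0)/T = ln(2.788)/2.89419… = 0.35427… → 0.3543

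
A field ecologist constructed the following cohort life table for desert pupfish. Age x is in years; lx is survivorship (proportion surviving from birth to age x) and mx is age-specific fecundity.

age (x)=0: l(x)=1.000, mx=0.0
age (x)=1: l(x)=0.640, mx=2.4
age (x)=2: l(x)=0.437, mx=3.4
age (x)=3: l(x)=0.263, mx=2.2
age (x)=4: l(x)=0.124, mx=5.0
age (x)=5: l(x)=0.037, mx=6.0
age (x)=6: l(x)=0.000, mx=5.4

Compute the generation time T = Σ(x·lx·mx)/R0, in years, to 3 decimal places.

2.214

lx·mx: 0, 1.536, 1.4858, 0.5786, 0.62, 0.222, 0 → R0 = 4.4424
x·lx·mx: 0, 1.536, 2.9716, 1.7358, 2.48, 1.11, 0 → Σ = 9.8334
T = 9.8334 / 4.4424 = 2.213533… → 2.214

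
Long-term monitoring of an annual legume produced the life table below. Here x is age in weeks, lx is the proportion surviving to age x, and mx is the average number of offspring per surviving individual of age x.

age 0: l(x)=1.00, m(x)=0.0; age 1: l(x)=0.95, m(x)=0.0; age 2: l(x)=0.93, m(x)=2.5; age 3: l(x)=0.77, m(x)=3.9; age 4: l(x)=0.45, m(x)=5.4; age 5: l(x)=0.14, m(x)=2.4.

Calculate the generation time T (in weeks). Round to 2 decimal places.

lx·mx: 0, 0, 2.325, 3.003, 2.43, 0.336 → R0 = 8.094
x·lx·mx: 0, 0, 4.65, 9.009, 9.72, 1.68 → Σ = 25.059
T = 25.059 / 8.094 = 3.095997… → 3.10

3.10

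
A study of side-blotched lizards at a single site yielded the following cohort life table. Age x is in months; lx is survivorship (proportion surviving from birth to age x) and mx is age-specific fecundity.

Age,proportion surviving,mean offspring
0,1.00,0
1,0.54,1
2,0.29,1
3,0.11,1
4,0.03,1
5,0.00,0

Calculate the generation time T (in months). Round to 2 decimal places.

lx·mx: 0, 0.54, 0.29, 0.11, 0.03, 0 → R0 = 0.97
x·lx·mx: 0, 0.54, 0.58, 0.33, 0.12, 0 → Σ = 1.57
T = 1.57 / 0.97 = 1.618557… → 1.62

1.62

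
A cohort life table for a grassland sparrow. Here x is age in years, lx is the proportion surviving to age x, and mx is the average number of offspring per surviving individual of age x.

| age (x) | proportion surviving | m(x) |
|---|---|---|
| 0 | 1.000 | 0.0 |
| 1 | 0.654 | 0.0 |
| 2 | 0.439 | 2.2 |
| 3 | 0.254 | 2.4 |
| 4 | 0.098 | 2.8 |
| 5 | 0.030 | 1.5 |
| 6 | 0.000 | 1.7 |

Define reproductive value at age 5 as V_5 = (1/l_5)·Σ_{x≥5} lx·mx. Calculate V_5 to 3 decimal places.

1.500

lx·mx for x ≥ 5: 0.045, 0 → sum = 0.045
V_5 = 0.045 / l_5 = 0.045 / 0.03 = 1.5 → 1.500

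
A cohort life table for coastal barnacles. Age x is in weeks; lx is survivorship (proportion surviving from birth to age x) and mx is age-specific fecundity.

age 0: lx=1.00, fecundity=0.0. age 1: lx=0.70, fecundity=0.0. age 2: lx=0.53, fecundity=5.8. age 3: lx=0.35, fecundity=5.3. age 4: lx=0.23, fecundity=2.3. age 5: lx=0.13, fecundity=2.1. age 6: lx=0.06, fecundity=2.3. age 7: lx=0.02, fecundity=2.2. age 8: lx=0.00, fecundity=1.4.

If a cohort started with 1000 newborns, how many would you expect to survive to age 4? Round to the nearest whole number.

230

Expected survivors = N0 · l_4 = 1000 × 0.23 = 230 → 230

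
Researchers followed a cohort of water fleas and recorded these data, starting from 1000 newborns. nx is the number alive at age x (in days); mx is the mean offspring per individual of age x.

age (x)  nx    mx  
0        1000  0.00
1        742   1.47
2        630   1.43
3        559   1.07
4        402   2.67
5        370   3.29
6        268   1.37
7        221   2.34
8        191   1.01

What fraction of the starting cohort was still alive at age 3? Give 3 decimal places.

l_3 = n_3/n_0 = 559/1000 = 0.559 → 0.559

0.559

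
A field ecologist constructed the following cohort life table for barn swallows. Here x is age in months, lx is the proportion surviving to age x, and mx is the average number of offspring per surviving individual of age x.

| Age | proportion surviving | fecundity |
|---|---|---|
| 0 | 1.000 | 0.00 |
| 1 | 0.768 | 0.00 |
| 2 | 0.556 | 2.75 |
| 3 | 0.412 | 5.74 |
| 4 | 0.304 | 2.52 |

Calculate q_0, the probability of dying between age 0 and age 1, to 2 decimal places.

q_0 = (l_0 − l_1) / l_0 = (1 − 0.768) / 1
     = 0.232 / 1 = 0.232 → 0.23

0.23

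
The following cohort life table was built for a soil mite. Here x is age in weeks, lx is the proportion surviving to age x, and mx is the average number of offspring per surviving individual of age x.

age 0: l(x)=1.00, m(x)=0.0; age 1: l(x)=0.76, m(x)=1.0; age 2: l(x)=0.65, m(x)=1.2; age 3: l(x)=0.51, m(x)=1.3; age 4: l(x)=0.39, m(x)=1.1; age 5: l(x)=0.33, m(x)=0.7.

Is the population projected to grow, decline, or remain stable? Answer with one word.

R0 = Σ lx·mx = 0 + 0.76 + 0.78 + 0.663 + 0.429 + 0.231 = 2.863
R0 > 1, so the population is growing.

growing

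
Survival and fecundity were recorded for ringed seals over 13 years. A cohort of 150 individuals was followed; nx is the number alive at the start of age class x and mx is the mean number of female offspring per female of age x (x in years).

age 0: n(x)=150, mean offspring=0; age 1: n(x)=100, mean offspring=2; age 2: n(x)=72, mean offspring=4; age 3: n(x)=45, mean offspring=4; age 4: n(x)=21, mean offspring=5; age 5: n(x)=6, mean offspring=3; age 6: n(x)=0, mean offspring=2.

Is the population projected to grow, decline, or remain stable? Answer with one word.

growing

lx = nx/n0 = nx/150: 1, 0.66667…, 0.48, 0.3, 0.14, 0.04, 0
R0 = Σ lx·mx = 0 + 1.333333… + 1.92 + 1.2 + 0.7 + 0.12 + 0 = 5.273333…
R0 > 1, so the population is growing.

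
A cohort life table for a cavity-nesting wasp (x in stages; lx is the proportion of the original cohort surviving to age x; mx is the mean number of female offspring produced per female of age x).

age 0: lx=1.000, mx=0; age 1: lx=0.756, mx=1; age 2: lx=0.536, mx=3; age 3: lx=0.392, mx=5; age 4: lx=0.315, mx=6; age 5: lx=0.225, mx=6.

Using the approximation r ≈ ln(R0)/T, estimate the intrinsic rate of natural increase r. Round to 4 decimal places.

R0 = Σ lx·mx = 0 + 0.756 + 1.608 + 1.96 + 1.89 + 1.35 = 7.564
Σ x·lx·mx = 24.162; T = 24.162/7.564 = 3.19434…
r ≈ ln(R0)/T = ln(7.564)/3.19434… = 0.633433… → 0.6334

0.6334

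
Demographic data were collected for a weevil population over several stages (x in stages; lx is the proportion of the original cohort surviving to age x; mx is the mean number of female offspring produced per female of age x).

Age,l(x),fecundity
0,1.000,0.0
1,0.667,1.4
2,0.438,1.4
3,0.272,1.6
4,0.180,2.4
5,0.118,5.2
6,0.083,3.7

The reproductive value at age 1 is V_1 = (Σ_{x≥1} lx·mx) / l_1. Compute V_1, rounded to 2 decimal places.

lx·mx for x ≥ 1: 0.9338, 0.6132, 0.4352, 0.432, 0.6136, 0.3071 → sum = 3.3349
V_1 = 3.3349 / l_1 = 3.3349 / 0.667 = 4.99985… → 5.00

5.00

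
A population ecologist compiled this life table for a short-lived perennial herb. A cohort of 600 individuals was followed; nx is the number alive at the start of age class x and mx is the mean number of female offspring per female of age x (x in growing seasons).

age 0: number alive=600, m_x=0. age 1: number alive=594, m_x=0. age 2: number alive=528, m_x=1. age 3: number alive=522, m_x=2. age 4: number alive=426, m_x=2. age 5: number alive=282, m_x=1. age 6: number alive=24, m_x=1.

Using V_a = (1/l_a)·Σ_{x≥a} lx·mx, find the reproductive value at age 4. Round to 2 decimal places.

2.72

lx = nx/n0 = nx/600: 1, 0.99, 0.88, 0.87, 0.71, 0.47, 0.04
lx·mx for x ≥ 4: 1.42, 0.47, 0.04 → sum = 1.93
V_4 = 1.93 / l_4 = 1.93 / 0.71 = 2.71831… → 2.72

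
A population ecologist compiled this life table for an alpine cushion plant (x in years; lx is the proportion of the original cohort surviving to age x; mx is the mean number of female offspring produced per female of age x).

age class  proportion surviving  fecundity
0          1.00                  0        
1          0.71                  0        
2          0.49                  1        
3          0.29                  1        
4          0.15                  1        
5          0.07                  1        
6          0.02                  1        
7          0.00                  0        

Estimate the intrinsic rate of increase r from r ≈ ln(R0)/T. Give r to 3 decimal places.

0.007

R0 = Σ lx·mx = 0 + 0 + 0.49 + 0.29 + 0.15 + 0.07 + 0.02 + 0 = 1.02
Σ x·lx·mx = 2.92; T = 2.92/1.02 = 2.86275…
r ≈ ln(R0)/T = ln(1.02)/2.86275… = 0.00692… → 0.007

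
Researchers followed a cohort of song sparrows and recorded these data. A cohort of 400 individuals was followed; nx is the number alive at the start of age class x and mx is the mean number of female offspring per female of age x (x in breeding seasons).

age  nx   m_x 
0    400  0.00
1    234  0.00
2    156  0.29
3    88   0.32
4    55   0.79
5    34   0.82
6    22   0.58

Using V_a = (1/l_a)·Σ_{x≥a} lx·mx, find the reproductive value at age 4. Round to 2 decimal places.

1.53

lx = nx/n0 = nx/400: 1, 0.585, 0.39, 0.22, 0.1375, 0.085, 0.055
lx·mx for x ≥ 4: 0.108625, 0.0697, 0.0319 → sum = 0.210225
V_4 = 0.210225 / l_4 = 0.210225 / 0.1375 = 1.528909… → 1.53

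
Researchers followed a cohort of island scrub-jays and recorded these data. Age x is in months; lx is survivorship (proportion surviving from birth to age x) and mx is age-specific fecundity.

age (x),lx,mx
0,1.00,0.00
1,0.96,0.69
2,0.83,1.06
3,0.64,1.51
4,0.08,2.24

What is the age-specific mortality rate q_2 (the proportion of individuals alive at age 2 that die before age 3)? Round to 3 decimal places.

q_2 = (l_2 − l_3) / l_2 = (0.83 − 0.64) / 0.83
     = 0.19 / 0.83 = 0.228916… → 0.229

0.229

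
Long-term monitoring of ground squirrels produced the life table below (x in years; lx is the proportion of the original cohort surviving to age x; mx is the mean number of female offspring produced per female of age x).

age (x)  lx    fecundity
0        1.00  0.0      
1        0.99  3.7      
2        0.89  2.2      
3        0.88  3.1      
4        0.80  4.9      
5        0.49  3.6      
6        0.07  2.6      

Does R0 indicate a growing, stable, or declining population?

growing

R0 = Σ lx·mx = 0 + 3.663 + 1.958 + 2.728 + 3.92 + 1.764 + 0.182 = 14.215
R0 > 1, so the population is growing.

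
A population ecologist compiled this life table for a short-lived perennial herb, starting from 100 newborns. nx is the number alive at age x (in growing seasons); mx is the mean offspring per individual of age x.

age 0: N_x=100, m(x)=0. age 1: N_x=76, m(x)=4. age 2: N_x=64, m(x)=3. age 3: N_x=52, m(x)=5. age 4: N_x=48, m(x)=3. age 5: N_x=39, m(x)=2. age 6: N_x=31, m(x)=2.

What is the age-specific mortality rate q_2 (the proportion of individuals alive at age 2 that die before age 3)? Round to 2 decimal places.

lx = nx/n0 = nx/100: 1, 0.76, 0.64, 0.52, 0.48, 0.39, 0.31
q_2 = (l_2 − l_3) / l_2 = (0.64 − 0.52) / 0.64
     = 0.12 / 0.64 = 0.1875 → 0.19

0.19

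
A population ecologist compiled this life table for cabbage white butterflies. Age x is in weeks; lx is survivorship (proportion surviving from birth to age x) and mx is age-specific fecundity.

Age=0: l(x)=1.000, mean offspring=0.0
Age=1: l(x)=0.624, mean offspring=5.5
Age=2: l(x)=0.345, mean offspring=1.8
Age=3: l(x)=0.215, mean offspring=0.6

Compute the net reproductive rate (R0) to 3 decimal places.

4.182

lx·mx by age: 0, 3.432, 0.621, 0.129
R0 = Σ lx·mx = 4.182 → 4.182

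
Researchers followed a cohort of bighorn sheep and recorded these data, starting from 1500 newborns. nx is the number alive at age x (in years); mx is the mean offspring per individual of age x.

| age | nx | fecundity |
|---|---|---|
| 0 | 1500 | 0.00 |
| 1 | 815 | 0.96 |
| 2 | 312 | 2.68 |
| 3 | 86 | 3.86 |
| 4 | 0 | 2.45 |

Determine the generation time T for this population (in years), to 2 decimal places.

1.77

lx = nx/n0 = nx/1500: 1, 0.54333…, 0.208, 0.05733…, 0
lx·mx: 0, 0.5216…, 0.55744, 0.221307…, 0 → R0 = 1.300347…
x·lx·mx: 0, 0.5216…, 1.11488, 0.66392…, 0 → Σ = 2.3004…
T = 2.3004… / 1.300347… = 1.769067… → 1.77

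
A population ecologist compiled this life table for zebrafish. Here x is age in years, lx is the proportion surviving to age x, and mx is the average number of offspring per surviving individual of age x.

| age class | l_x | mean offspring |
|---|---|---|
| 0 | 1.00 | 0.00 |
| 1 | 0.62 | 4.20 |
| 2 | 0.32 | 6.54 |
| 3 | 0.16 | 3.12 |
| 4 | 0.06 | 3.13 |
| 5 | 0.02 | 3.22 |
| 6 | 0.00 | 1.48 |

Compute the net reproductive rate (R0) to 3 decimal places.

lx·mx by age: 0, 2.604, 2.0928, 0.4992, 0.1878, 0.0644, 0
R0 = Σ lx·mx = 5.4482 → 5.448

5.448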